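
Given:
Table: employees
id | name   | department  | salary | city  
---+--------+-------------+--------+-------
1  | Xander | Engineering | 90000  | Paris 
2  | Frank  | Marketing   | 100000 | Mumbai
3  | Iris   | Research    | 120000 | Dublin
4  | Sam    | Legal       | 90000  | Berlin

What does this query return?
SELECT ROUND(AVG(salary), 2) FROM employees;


SUM(salary) = 400000
COUNT = 4
ROUND(AVG, 2) = ROUND(400000 / 4, 2) = 100000.0

100000.0


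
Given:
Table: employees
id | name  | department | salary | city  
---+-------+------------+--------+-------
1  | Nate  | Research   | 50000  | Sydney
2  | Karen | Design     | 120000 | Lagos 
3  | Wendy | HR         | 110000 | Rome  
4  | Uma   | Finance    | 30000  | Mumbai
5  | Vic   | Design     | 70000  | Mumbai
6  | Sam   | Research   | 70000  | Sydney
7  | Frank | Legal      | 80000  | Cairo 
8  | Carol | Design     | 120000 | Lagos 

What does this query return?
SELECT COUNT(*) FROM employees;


COUNT(*) counts all rows

8


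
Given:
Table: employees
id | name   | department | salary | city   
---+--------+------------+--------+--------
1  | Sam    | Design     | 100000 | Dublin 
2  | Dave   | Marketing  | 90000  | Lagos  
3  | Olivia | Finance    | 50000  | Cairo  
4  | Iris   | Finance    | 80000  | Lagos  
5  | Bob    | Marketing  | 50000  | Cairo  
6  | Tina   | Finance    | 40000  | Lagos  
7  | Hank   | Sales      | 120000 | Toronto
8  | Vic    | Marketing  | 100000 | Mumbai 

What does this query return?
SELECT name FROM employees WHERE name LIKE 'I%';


LIKE 'I%' matches names starting with 'I'
Matching: 1

1 rows:
Iris


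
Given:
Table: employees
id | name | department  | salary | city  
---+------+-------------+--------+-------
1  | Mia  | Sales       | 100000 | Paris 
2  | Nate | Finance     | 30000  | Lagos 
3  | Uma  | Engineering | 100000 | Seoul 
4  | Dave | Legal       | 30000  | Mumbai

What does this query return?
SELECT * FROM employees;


SELECT * returns all 4 rows with all columns

4 rows:
1, Mia, Sales, 100000, Paris
2, Nate, Finance, 30000, Lagos
3, Uma, Engineering, 100000, Seoul
4, Dave, Legal, 30000, Mumbai


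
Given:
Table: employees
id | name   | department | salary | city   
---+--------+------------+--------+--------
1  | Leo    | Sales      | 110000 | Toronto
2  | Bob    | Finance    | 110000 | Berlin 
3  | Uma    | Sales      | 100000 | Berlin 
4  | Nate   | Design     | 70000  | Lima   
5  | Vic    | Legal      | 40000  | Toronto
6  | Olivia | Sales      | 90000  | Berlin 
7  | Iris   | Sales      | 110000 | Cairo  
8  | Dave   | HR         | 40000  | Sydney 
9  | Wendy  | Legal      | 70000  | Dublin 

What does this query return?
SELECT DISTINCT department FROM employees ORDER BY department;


All 'department' values (row order): Sales, Finance, Sales, Design, Legal, Sales, Sales, HR, Legal
Removing duplicates leaves 5 unique value(s).

5 values:
Design
Finance
HR
Legal
Sales


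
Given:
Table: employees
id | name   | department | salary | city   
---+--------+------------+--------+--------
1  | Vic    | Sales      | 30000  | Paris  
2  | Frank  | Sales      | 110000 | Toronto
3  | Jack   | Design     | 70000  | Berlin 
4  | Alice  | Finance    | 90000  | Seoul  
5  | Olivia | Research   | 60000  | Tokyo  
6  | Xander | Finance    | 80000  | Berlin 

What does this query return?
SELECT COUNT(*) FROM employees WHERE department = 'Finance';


Counting rows where department = 'Finance'
  Alice -> MATCH
  Xander -> MATCH


2


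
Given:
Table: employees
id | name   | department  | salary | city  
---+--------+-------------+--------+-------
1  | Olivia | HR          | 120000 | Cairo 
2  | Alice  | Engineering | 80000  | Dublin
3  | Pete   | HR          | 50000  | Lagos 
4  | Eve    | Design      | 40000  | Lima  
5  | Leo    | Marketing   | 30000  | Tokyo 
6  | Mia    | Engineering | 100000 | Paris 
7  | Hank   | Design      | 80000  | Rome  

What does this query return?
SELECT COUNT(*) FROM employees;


COUNT(*) counts all rows

7


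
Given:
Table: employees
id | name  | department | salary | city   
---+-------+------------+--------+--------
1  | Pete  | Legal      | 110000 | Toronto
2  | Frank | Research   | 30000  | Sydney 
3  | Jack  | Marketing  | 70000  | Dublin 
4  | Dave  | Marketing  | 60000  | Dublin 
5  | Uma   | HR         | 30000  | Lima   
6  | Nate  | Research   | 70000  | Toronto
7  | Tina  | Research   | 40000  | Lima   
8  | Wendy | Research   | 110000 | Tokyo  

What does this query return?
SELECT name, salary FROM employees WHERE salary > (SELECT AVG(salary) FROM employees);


Subquery: AVG(salary) = 65000.0
Filtering: salary > 65000.0
  Pete (110000) -> MATCH
  Jack (70000) -> MATCH
  Nate (70000) -> MATCH
  Wendy (110000) -> MATCH


4 rows:
Pete, 110000
Jack, 70000
Nate, 70000
Wendy, 110000


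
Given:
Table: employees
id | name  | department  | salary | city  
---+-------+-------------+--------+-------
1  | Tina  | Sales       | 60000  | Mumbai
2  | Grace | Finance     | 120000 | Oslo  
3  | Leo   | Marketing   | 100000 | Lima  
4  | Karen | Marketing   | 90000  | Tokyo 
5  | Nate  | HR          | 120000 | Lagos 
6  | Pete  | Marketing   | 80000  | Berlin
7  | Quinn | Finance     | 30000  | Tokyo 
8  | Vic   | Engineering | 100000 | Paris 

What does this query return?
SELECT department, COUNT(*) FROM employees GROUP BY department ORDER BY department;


Assigning each row to its department group:
  Tina -> Sales
  Grace -> Finance
  Leo -> Marketing
  Karen -> Marketing
  Nate -> HR
  Pete -> Marketing
  Quinn -> Finance
  Vic -> Engineering


5 groups:
Engineering, 1
Finance, 2
HR, 1
Marketing, 3
Sales, 1


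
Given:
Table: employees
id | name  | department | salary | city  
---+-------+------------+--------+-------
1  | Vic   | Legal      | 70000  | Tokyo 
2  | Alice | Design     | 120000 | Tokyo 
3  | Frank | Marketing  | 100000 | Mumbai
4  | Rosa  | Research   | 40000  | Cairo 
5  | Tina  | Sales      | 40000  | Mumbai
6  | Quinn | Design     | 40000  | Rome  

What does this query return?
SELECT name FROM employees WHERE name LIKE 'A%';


LIKE 'A%' matches names starting with 'A'
Matching: 1

1 rows:
Alice


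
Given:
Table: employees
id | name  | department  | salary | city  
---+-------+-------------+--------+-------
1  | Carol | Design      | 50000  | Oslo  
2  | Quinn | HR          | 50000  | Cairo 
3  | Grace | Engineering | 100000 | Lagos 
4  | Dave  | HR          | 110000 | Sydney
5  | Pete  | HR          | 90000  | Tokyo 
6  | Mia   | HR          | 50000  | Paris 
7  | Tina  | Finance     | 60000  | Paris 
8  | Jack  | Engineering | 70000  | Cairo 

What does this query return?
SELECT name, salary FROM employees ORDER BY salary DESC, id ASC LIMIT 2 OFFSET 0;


Sort by salary DESC (id ASC tiebreak), then skip 0 and take 2
Rows 1 through 2

2 rows:
Dave, 110000
Grace, 100000


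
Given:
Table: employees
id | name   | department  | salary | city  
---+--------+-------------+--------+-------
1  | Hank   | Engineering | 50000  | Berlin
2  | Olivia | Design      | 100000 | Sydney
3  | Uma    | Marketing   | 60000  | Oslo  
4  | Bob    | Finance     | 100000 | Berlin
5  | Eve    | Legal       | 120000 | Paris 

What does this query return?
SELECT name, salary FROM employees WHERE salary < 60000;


Filtering: salary < 60000
Matching: 1 rows

1 rows:
Hank, 50000


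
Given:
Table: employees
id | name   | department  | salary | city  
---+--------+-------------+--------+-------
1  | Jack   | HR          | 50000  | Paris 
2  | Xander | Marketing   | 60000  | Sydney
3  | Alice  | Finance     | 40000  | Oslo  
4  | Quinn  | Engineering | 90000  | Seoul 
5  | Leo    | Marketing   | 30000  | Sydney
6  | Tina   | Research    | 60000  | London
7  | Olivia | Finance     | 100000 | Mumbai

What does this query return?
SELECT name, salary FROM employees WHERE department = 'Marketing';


Filtering: department = 'Marketing'
Matching rows: 2

2 rows:
Xander, 60000
Leo, 30000


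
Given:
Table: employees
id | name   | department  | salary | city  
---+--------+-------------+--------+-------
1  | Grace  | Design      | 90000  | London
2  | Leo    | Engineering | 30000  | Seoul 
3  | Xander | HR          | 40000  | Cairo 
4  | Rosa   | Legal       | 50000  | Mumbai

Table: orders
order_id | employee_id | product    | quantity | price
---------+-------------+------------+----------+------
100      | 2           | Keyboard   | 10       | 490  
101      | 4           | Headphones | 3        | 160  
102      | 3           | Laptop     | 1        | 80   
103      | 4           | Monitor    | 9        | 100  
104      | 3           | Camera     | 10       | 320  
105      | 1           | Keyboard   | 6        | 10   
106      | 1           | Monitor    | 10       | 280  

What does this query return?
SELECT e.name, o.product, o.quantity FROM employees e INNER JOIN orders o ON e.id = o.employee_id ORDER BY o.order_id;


Joining employees.id = orders.employee_id:
  employee Leo (id=2) -> order Keyboard
  employee Rosa (id=4) -> order Headphones
  employee Xander (id=3) -> order Laptop
  employee Rosa (id=4) -> order Monitor
  employee Xander (id=3) -> order Camera
  employee Grace (id=1) -> order Keyboard
  employee Grace (id=1) -> order Monitor


7 rows:
Leo, Keyboard, 10
Rosa, Headphones, 3
Xander, Laptop, 1
Rosa, Monitor, 9
Xander, Camera, 10
Grace, Keyboard, 6
Grace, Monitor, 10


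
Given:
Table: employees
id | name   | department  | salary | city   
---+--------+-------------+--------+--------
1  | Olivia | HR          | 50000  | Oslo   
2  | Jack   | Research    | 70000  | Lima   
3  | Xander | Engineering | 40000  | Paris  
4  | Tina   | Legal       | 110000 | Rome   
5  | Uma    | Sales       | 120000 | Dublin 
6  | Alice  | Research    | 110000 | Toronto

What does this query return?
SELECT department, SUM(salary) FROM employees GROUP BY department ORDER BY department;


Summing salary within each department:
  Engineering: 40000 = 40000
  HR: 50000 = 50000
  Legal: 110000 = 110000
  Research: 70000 + 110000 = 180000
  Sales: 120000 = 120000


5 groups:
Engineering, 40000
HR, 50000
Legal, 110000
Research, 180000
Sales, 120000


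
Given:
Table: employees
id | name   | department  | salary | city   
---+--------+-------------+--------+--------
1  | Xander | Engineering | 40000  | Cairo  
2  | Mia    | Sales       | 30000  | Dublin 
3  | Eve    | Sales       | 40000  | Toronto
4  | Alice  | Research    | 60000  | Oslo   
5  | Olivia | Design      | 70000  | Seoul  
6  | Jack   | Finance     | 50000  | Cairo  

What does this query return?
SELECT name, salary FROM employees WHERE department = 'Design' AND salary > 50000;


Filtering: department = 'Design' AND salary > 50000
Matching: 1 rows

1 rows:
Olivia, 70000


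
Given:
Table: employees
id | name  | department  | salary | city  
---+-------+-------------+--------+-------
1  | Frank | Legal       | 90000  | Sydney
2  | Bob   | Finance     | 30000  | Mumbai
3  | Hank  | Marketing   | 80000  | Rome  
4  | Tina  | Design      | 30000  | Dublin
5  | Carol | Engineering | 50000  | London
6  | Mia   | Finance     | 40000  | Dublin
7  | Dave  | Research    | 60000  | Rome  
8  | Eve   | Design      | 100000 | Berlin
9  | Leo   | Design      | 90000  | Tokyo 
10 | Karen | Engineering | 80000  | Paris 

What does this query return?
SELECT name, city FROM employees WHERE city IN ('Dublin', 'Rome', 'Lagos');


Filtering: city IN ('Dublin', 'Rome', 'Lagos')
Matching: 4 rows

4 rows:
Hank, Rome
Tina, Dublin
Mia, Dublin
Dave, Rome


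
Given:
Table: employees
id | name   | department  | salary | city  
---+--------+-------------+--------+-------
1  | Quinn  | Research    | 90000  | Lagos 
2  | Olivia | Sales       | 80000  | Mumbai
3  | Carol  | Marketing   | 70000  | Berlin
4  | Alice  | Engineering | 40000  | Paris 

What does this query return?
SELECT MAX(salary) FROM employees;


Salaries: 90000, 80000, 70000, 40000
MAX = 90000

90000


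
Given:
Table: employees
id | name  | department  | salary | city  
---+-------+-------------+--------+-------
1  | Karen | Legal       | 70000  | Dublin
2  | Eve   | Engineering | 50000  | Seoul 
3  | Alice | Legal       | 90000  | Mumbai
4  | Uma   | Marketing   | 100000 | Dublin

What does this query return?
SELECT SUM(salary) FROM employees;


SUM(salary) = 70000 + 50000 + 90000 + 100000 = 310000

310000


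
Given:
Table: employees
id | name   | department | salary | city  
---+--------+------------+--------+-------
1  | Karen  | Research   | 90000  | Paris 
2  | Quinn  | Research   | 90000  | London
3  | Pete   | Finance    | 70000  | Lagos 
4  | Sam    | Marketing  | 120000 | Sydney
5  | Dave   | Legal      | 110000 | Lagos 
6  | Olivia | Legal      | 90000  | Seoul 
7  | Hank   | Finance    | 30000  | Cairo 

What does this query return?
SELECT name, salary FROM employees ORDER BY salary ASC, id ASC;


Sorting by salary ASC, then id ASC for ties

7 rows:
Hank, 30000
Pete, 70000
Karen, 90000
Quinn, 90000
Olivia, 90000
Dave, 110000
Sam, 120000


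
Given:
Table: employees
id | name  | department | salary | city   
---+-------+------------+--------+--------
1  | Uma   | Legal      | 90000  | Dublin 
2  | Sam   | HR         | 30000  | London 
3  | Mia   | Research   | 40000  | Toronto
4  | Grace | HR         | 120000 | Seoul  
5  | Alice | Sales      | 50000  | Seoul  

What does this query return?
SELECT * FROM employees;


SELECT * returns all 5 rows with all columns

5 rows:
1, Uma, Legal, 90000, Dublin
2, Sam, HR, 30000, London
3, Mia, Research, 40000, Toronto
4, Grace, HR, 120000, Seoul
5, Alice, Sales, 50000, Seoul


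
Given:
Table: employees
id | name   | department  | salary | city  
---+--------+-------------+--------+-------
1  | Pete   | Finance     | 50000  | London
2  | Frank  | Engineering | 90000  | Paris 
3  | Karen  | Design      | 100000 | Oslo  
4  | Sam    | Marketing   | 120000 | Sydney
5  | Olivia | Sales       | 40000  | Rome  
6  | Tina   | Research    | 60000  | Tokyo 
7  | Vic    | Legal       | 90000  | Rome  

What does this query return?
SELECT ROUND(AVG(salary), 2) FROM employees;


SUM(salary) = 550000
COUNT = 7
ROUND(AVG, 2) = ROUND(550000 / 7, 2) = 78571.43

78571.43


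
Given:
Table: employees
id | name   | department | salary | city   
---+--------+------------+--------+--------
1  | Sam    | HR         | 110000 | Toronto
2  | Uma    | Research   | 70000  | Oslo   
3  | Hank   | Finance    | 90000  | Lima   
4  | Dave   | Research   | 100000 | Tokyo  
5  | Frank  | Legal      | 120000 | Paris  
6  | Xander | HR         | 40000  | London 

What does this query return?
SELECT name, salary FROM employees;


Projecting columns: name, salary

6 rows:
Sam, 110000
Uma, 70000
Hank, 90000
Dave, 100000
Frank, 120000
Xander, 40000


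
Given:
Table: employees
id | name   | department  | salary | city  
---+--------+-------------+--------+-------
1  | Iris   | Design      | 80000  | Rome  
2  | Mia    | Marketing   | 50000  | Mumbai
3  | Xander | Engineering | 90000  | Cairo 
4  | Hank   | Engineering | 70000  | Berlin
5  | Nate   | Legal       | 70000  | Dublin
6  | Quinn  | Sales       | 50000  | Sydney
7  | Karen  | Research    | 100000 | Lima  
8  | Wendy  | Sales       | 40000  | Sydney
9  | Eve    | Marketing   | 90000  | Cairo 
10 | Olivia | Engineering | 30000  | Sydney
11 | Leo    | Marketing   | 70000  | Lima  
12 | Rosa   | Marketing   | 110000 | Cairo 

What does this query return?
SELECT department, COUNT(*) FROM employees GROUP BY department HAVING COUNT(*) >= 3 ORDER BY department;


Groups with count >= 3:
  Engineering: 3 -> PASS
  Marketing: 4 -> PASS
  Design: 1 -> filtered out
  Legal: 1 -> filtered out
  Research: 1 -> filtered out
  Sales: 2 -> filtered out


2 groups:
Engineering, 3
Marketing, 4


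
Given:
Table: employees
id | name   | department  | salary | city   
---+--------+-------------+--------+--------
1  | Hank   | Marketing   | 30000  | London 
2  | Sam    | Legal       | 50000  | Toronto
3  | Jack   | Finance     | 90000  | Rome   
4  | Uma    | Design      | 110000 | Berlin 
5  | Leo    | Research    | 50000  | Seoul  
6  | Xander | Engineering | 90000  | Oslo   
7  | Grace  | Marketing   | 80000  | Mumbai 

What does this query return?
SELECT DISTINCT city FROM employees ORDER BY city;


All 'city' values (row order): London, Toronto, Rome, Berlin, Seoul, Oslo, Mumbai
Removing duplicates leaves 7 unique value(s).

7 values:
Berlin
London
Mumbai
Oslo
Rome
Seoul
Toronto


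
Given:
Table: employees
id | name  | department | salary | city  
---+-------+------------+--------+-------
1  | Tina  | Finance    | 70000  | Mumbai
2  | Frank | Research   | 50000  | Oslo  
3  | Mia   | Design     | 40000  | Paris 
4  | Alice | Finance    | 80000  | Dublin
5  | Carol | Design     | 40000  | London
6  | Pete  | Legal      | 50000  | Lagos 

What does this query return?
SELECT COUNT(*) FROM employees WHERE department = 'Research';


Counting rows where department = 'Research'
  Frank -> MATCH


1


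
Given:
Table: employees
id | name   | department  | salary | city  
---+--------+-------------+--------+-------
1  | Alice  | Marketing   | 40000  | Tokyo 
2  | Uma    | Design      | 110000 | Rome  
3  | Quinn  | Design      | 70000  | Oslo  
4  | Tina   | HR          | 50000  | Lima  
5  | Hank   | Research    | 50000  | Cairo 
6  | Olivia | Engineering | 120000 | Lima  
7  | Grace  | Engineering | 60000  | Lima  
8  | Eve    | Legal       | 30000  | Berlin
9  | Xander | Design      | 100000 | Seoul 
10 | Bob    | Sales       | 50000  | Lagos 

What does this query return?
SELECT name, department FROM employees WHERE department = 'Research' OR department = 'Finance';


Filtering: department = 'Research' OR 'Finance'
Matching: 1 rows

1 rows:
Hank, Research


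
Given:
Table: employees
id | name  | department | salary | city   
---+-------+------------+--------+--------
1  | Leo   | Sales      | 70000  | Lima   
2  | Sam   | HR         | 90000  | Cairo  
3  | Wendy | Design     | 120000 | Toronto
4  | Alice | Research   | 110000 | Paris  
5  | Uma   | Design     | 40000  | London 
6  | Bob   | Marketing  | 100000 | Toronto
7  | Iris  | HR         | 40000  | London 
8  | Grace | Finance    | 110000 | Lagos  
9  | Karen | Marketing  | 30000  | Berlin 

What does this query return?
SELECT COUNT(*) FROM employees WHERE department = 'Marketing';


Counting rows where department = 'Marketing'
  Bob -> MATCH
  Karen -> MATCH


2


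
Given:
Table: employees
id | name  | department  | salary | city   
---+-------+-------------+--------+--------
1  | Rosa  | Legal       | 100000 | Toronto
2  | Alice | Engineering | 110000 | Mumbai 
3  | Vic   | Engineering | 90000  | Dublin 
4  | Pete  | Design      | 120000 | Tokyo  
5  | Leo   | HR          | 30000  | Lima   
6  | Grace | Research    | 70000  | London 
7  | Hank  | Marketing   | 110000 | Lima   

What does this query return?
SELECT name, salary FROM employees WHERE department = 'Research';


Filtering: department = 'Research'
Matching rows: 1

1 rows:
Grace, 70000


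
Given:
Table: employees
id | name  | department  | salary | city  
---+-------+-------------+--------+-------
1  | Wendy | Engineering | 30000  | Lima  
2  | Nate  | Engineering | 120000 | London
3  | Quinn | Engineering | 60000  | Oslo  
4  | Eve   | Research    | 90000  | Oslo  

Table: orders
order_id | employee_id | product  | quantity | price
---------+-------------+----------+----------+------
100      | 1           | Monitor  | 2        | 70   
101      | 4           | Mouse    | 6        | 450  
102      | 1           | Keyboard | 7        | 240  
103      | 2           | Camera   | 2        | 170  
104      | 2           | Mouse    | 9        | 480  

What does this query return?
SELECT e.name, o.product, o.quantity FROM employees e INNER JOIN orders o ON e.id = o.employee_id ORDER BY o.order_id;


Joining employees.id = orders.employee_id:
  employee Wendy (id=1) -> order Monitor
  employee Eve (id=4) -> order Mouse
  employee Wendy (id=1) -> order Keyboard
  employee Nate (id=2) -> order Camera
  employee Nate (id=2) -> order Mouse


5 rows:
Wendy, Monitor, 2
Eve, Mouse, 6
Wendy, Keyboard, 7
Nate, Camera, 2
Nate, Mouse, 9


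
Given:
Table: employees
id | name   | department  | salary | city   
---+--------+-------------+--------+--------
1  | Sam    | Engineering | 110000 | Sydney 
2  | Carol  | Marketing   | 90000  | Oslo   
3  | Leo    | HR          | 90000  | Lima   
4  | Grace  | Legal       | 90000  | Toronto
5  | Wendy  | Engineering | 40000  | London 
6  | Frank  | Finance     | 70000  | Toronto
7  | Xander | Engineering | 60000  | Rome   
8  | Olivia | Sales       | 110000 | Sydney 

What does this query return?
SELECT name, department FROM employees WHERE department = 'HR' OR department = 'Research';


Filtering: department = 'HR' OR 'Research'
Matching: 1 rows

1 rows:
Leo, HR


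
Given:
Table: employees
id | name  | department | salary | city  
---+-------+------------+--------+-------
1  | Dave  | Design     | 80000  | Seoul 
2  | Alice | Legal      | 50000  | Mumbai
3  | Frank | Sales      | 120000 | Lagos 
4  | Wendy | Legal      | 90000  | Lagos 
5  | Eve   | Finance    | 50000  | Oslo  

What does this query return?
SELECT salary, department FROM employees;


Projecting columns: salary, department

5 rows:
80000, Design
50000, Legal
120000, Sales
90000, Legal
50000, Finance


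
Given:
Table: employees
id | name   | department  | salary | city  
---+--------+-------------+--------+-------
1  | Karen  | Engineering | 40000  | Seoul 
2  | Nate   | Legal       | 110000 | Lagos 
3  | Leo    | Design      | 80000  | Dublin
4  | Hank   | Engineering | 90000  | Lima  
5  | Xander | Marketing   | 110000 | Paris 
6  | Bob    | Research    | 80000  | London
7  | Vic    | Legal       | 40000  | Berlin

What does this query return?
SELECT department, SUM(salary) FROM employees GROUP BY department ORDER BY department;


Summing salary within each department:
  Design: 80000 = 80000
  Engineering: 40000 + 90000 = 130000
  Legal: 110000 + 40000 = 150000
  Marketing: 110000 = 110000
  Research: 80000 = 80000


5 groups:
Design, 80000
Engineering, 130000
Legal, 150000
Marketing, 110000
Research, 80000


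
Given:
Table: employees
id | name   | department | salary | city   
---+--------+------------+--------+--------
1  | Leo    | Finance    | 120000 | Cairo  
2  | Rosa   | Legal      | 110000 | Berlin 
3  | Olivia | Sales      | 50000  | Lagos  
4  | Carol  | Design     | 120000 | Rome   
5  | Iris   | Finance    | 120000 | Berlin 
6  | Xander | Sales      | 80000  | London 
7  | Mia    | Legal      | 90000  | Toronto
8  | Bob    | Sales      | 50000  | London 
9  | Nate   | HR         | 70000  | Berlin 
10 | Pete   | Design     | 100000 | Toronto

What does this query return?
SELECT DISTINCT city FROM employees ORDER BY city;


All 'city' values (row order): Cairo, Berlin, Lagos, Rome, Berlin, London, Toronto, London, Berlin, Toronto
Removing duplicates leaves 6 unique value(s).

6 values:
Berlin
Cairo
Lagos
London
Rome
Toronto


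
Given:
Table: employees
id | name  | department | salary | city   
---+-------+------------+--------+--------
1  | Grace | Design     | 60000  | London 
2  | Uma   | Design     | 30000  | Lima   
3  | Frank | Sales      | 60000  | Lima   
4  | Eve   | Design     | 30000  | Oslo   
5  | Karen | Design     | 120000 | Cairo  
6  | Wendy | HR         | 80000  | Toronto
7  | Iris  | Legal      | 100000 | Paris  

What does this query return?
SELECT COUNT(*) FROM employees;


COUNT(*) counts all rows

7


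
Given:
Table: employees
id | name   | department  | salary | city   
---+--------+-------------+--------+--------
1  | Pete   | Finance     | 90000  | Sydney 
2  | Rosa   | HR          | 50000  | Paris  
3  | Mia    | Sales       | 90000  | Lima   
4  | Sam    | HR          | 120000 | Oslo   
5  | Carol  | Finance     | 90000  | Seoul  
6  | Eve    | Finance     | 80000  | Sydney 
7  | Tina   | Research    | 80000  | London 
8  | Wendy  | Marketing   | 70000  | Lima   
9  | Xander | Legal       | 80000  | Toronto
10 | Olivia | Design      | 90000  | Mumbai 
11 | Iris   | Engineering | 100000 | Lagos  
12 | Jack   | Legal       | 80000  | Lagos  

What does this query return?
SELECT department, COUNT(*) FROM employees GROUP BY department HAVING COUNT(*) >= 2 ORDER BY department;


Groups with count >= 2:
  Finance: 3 -> PASS
  HR: 2 -> PASS
  Legal: 2 -> PASS
  Design: 1 -> filtered out
  Engineering: 1 -> filtered out
  Marketing: 1 -> filtered out
  Research: 1 -> filtered out
  Sales: 1 -> filtered out


3 groups:
Finance, 3
HR, 2
Legal, 2


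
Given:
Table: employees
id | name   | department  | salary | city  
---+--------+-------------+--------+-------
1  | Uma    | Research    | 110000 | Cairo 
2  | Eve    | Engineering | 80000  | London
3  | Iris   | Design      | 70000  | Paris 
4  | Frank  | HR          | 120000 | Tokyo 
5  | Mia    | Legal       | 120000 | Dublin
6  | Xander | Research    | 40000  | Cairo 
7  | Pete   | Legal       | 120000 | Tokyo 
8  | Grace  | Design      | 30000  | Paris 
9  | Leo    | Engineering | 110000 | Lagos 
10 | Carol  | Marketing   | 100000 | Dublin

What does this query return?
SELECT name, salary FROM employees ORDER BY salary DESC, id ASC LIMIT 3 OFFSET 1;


Sort by salary DESC (id ASC tiebreak), then skip 1 and take 3
Rows 2 through 4

3 rows:
Mia, 120000
Pete, 120000
Uma, 110000


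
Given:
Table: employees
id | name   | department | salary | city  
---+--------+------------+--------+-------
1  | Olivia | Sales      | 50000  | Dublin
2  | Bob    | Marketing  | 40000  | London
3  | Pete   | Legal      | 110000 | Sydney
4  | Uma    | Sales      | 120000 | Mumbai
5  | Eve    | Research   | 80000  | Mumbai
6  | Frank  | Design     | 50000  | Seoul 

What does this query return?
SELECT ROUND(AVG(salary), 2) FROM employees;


SUM(salary) = 450000
COUNT = 6
ROUND(AVG, 2) = ROUND(450000 / 6, 2) = 75000.0

75000.0


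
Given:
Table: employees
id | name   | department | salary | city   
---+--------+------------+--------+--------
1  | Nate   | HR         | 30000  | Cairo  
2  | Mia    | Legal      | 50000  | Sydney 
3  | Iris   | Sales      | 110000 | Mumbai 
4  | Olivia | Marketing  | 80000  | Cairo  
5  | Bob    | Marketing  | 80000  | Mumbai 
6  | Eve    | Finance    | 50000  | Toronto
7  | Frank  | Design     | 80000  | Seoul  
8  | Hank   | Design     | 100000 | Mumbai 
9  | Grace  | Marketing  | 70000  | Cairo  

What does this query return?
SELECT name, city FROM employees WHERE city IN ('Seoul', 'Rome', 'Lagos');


Filtering: city IN ('Seoul', 'Rome', 'Lagos')
Matching: 1 rows

1 rows:
Frank, Seoul


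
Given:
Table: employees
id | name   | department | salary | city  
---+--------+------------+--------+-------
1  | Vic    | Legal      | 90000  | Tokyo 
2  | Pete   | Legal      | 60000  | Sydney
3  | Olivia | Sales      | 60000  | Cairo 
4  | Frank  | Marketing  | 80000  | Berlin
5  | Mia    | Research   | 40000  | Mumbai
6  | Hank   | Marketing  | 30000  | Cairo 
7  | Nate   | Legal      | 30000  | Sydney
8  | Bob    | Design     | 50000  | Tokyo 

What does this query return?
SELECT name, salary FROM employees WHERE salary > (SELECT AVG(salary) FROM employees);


Subquery: AVG(salary) = 55000.0
Filtering: salary > 55000.0
  Vic (90000) -> MATCH
  Pete (60000) -> MATCH
  Olivia (60000) -> MATCH
  Frank (80000) -> MATCH


4 rows:
Vic, 90000
Pete, 60000
Olivia, 60000
Frank, 80000


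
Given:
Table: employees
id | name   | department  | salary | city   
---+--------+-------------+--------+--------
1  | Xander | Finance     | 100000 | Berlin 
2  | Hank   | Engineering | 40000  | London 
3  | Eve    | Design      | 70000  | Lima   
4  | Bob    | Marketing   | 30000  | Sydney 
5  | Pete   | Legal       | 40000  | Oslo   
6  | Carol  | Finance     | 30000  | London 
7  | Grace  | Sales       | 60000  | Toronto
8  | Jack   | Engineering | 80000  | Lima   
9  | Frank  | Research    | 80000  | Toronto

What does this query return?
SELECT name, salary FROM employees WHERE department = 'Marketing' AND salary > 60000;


Filtering: department = 'Marketing' AND salary > 60000
Matching: 0 rows

Empty result set (0 rows)


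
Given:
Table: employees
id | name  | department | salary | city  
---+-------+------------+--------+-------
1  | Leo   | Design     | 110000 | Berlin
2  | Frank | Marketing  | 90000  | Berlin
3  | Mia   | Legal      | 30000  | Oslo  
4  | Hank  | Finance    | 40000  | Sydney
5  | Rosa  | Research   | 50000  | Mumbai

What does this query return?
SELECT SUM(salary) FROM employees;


SUM(salary) = 110000 + 90000 + 30000 + 40000 + 50000 = 320000

320000


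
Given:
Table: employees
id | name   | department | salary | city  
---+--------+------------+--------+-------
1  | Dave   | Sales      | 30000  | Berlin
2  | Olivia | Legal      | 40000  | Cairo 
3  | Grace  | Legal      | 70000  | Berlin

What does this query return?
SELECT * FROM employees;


SELECT * returns all 3 rows with all columns

3 rows:
1, Dave, Sales, 30000, Berlin
2, Olivia, Legal, 40000, Cairo
3, Grace, Legal, 70000, Berlin


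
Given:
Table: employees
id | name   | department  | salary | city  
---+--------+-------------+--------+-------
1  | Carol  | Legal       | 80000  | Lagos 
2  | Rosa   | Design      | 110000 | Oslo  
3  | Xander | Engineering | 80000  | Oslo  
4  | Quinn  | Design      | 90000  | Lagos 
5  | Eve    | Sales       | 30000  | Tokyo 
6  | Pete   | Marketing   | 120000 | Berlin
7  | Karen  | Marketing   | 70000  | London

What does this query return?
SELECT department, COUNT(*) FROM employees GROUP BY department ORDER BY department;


Assigning each row to its department group:
  Carol -> Legal
  Rosa -> Design
  Xander -> Engineering
  Quinn -> Design
  Eve -> Sales
  Pete -> Marketing
  Karen -> Marketing


5 groups:
Design, 2
Engineering, 1
Legal, 1
Marketing, 2
Sales, 1


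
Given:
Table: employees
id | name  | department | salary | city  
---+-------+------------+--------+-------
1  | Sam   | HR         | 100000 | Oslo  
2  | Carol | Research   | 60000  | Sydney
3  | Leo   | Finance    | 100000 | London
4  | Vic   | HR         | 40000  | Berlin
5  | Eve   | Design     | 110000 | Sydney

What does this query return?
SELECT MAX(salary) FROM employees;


Salaries: 100000, 60000, 100000, 40000, 110000
MAX = 110000

110000


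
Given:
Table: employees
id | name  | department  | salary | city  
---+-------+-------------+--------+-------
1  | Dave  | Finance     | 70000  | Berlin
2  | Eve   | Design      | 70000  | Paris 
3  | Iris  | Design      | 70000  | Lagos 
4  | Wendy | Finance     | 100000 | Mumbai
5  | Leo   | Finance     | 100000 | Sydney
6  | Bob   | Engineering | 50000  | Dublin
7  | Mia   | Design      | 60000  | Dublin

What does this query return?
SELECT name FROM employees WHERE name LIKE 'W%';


LIKE 'W%' matches names starting with 'W'
Matching: 1

1 rows:
Wendy


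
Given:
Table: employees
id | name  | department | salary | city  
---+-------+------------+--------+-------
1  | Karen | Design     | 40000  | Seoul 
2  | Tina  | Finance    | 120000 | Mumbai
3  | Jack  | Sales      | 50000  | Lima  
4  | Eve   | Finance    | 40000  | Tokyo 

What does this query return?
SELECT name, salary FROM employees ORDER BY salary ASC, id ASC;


Sorting by salary ASC, then id ASC for ties

4 rows:
Karen, 40000
Eve, 40000
Jack, 50000
Tina, 120000


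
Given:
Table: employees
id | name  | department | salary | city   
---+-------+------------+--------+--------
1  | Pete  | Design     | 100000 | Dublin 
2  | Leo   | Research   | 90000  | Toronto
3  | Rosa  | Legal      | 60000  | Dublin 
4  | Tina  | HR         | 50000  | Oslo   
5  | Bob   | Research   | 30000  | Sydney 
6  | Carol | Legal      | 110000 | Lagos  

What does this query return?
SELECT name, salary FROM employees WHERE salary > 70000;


Filtering: salary > 70000
Matching: 3 rows

3 rows:
Pete, 100000
Leo, 90000
Carol, 110000


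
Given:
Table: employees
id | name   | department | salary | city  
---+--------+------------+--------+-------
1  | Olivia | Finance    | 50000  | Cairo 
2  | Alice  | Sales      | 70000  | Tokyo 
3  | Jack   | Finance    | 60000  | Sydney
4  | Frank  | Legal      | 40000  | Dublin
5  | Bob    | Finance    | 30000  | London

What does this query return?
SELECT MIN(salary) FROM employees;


Salaries: 50000, 70000, 60000, 40000, 30000
MIN = 30000

30000


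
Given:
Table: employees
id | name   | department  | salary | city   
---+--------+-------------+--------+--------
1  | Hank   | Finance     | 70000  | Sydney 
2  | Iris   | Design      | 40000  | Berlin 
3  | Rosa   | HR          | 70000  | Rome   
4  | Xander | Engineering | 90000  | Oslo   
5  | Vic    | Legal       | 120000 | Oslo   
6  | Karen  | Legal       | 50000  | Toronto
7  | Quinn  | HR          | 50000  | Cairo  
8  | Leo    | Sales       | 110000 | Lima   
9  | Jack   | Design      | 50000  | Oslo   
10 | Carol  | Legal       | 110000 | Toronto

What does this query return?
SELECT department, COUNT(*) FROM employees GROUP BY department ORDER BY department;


Assigning each row to its department group:
  Hank -> Finance
  Iris -> Design
  Rosa -> HR
  Xander -> Engineering
  Vic -> Legal
  Karen -> Legal
  Quinn -> HR
  Leo -> Sales
  Jack -> Design
  Carol -> Legal


6 groups:
Design, 2
Engineering, 1
Finance, 1
HR, 2
Legal, 3
Sales, 1


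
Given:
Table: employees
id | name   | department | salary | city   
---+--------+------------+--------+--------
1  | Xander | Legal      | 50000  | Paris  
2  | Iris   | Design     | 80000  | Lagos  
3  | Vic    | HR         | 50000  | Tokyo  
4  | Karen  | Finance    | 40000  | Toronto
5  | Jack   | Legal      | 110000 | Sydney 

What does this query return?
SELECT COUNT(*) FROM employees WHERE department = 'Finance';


Counting rows where department = 'Finance'
  Karen -> MATCH


1


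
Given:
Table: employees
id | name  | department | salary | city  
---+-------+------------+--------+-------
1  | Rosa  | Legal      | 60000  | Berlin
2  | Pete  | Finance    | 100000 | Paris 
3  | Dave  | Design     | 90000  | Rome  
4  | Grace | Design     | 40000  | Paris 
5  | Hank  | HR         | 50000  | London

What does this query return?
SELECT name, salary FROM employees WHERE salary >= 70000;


Filtering: salary >= 70000
Matching: 2 rows

2 rows:
Pete, 100000
Dave, 90000


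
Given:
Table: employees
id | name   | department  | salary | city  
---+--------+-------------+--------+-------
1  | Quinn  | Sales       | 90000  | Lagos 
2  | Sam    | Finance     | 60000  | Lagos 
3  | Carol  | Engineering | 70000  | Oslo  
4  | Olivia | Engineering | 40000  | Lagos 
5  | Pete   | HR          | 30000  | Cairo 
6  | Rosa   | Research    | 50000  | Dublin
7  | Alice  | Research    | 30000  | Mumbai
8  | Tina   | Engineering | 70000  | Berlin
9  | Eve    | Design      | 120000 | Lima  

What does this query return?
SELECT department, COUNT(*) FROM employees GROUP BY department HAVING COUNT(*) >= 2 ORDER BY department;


Groups with count >= 2:
  Engineering: 3 -> PASS
  Research: 2 -> PASS
  Design: 1 -> filtered out
  Finance: 1 -> filtered out
  HR: 1 -> filtered out
  Sales: 1 -> filtered out


2 groups:
Engineering, 3
Research, 2


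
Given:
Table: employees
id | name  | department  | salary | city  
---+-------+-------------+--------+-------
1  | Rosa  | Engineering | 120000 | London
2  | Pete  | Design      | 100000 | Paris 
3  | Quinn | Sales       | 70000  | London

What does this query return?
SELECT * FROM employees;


SELECT * returns all 3 rows with all columns

3 rows:
1, Rosa, Engineering, 120000, London
2, Pete, Design, 100000, Paris
3, Quinn, Sales, 70000, London


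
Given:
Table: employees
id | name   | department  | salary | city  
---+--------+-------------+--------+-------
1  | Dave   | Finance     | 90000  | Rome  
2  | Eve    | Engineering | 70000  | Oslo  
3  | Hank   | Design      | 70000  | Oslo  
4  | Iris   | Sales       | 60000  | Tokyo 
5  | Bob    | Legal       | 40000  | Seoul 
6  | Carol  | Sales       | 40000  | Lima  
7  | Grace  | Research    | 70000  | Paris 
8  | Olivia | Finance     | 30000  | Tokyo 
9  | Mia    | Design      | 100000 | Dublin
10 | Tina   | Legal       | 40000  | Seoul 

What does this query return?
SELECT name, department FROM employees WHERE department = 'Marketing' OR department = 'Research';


Filtering: department = 'Marketing' OR 'Research'
Matching: 1 rows

1 rows:
Grace, Research


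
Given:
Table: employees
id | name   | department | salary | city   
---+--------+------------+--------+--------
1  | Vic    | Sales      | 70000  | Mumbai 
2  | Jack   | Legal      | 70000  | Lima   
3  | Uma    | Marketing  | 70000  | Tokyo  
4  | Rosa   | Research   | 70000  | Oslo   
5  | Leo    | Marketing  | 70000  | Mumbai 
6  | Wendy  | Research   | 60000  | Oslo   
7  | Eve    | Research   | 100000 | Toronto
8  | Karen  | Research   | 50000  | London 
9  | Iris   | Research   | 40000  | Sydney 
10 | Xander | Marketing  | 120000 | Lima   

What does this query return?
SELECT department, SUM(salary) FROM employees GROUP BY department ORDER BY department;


Summing salary within each department:
  Legal: 70000 = 70000
  Marketing: 70000 + 70000 + 120000 = 260000
  Research: 70000 + 60000 + 100000 + 50000 + 40000 = 320000
  Sales: 70000 = 70000


4 groups:
Legal, 70000
Marketing, 260000
Research, 320000
Sales, 70000


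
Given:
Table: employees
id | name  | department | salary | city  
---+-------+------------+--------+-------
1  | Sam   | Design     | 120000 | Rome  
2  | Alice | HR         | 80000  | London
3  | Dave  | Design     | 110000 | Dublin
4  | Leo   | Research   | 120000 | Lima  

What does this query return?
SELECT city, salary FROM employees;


Projecting columns: city, salary

4 rows:
Rome, 120000
London, 80000
Dublin, 110000
Lima, 120000


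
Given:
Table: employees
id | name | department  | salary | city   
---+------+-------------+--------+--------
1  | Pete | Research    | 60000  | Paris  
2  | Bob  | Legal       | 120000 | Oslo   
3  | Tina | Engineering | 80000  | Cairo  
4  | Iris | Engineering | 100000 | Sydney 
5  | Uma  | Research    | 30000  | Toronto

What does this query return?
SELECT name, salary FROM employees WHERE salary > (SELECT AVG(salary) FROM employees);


Subquery: AVG(salary) = 78000.0
Filtering: salary > 78000.0
  Bob (120000) -> MATCH
  Tina (80000) -> MATCH
  Iris (100000) -> MATCH


3 rows:
Bob, 120000
Tina, 80000
Iris, 100000


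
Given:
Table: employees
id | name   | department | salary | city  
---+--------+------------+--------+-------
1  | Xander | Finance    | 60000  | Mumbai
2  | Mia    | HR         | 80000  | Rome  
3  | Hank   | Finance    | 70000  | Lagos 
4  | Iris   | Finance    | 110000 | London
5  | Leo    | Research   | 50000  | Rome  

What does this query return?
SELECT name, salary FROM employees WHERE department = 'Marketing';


Filtering: department = 'Marketing'
Matching rows: 0

Empty result set (0 rows)


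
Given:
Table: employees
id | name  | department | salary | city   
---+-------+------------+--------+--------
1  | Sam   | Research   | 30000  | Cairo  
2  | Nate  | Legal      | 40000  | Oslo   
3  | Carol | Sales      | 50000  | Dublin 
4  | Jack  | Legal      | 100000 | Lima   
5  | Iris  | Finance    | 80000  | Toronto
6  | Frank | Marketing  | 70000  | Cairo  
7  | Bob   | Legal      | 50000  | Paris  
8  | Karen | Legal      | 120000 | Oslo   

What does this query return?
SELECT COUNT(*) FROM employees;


COUNT(*) counts all rows

8


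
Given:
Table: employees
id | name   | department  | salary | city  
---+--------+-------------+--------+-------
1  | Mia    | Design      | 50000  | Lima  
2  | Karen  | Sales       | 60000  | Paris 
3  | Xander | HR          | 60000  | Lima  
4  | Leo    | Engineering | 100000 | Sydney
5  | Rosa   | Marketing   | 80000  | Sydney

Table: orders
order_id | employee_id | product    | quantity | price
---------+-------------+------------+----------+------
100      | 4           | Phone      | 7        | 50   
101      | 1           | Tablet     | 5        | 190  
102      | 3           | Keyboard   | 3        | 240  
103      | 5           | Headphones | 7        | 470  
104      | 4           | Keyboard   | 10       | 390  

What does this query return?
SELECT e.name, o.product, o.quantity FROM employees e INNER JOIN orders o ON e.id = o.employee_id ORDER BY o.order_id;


Joining employees.id = orders.employee_id:
  employee Leo (id=4) -> order Phone
  employee Mia (id=1) -> order Tablet
  employee Xander (id=3) -> order Keyboard
  employee Rosa (id=5) -> order Headphones
  employee Leo (id=4) -> order Keyboard


5 rows:
Leo, Phone, 7
Mia, Tablet, 5
Xander, Keyboard, 3
Rosa, Headphones, 7
Leo, Keyboard, 10
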